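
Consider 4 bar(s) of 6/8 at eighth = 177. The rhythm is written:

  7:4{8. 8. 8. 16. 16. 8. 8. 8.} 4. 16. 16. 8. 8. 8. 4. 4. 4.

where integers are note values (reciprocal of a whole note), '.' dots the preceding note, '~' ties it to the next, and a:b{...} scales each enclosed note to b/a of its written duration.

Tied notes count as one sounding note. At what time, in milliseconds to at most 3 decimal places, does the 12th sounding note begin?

1. 0.0ms @ 0 + 290.557ms (6/7)
2. 290.557ms @ 6/7 + 290.557ms (6/7)
3. 581.114ms @ 12/7 + 290.557ms (6/7)
4. 871.671ms @ 18/7 + 145.278ms (3/7)
5. 1016.949ms @ 3 + 145.278ms (3/7)
6. 1162.228ms @ 24/7 + 290.557ms (6/7)
7. 1452.785ms @ 30/7 + 290.557ms (6/7)
8. 1743.341ms @ 36/7 + 290.557ms (6/7)
9. 2033.898ms @ 6 + 1016.949ms (3)
10. 3050.847ms @ 9 + 254.237ms (3/4)
11. 3305.085ms @ 39/4 + 254.237ms (3/4)
12. 3559.322ms @ 21/2 + 508.475ms (3/2)
13. 4067.797ms @ 12 + 508.475ms (3/2)
14. 4576.271ms @ 27/2 + 508.475ms (3/2)
15. 5084.746ms @ 15 + 1016.949ms (3)
16. 6101.695ms @ 18 + 1016.949ms (3)
17. 7118.644ms @ 21 + 1016.949ms (3)

note 12 onset = 21/2b = 3559.322ms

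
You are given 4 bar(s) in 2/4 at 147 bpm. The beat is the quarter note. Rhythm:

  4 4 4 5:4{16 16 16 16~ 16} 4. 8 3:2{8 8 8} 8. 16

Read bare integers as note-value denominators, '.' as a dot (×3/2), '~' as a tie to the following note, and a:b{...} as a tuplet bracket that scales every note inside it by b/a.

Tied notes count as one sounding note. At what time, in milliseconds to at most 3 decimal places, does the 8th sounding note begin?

1. 0.0ms @ 0 + 408.163ms (1)
2. 408.163ms @ 1 + 408.163ms (1)
3. 816.327ms @ 2 + 408.163ms (1)
4. 1224.49ms @ 3 + 81.633ms (1/5)
5. 1306.122ms @ 16/5 + 81.633ms (1/5)
6. 1387.755ms @ 17/5 + 81.633ms (1/5)
7. 1469.388ms @ 18/5 + 163.265ms (2/5)
8. 1632.653ms @ 4 + 612.245ms (3/2)
9. 2244.898ms @ 11/2 + 204.082ms (1/2)
10. 2448.98ms @ 6 + 136.054ms (1/3)
11. 2585.034ms @ 19/3 + 136.054ms (1/3)
12. 2721.088ms @ 20/3 + 136.054ms (1/3)
13. 2857.143ms @ 7 + 306.122ms (3/4)
14. 3163.265ms @ 31/4 + 102.041ms (1/4)

note 8 onset = 4b = 1632.653ms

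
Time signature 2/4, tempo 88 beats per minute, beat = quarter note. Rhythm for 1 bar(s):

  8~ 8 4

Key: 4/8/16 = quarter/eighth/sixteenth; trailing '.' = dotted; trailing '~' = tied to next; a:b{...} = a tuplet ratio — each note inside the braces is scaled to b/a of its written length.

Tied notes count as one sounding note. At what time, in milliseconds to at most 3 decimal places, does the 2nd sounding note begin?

1. 0.0ms @ 0 + 681.818ms (1)
2. 681.818ms @ 1 + 681.818ms (1)

note 2 onset = 1b = 681.818ms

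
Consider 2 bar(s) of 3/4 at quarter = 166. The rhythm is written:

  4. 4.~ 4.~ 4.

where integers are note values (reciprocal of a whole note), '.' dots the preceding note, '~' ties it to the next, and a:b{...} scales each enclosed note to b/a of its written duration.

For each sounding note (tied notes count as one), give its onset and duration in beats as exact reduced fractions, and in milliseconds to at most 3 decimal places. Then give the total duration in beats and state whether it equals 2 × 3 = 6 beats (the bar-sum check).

1) 0.0ms=0b +542.169ms=3/2b
2) 542.169ms=3/2b +1626.506ms=9/2b
Σ=6b of 6 (166bpm 3/4) — PASS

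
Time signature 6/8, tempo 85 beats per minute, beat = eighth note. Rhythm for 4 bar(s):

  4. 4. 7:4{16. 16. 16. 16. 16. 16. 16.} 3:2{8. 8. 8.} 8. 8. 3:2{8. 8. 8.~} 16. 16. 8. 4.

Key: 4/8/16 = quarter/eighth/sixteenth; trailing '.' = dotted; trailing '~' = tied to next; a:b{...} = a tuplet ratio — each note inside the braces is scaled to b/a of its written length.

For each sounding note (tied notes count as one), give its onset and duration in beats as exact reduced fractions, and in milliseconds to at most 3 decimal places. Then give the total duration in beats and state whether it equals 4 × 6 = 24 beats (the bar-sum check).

1) 0.0ms=0b +2117.647ms=3b
2) 2117.647ms=3b +2117.647ms=3b
3) 4235.294ms=6b +302.521ms=3/7b
4) 4537.815ms=45/7b +302.521ms=3/7b
5) 4840.336ms=48/7b +302.521ms=3/7b
6) 5142.857ms=51/7b +302.521ms=3/7b
7) 5445.378ms=54/7b +302.521ms=3/7b
8) 5747.899ms=57/7b +302.521ms=3/7b
9) 6050.42ms=60/7b +302.521ms=3/7b
10) 6352.941ms=9b +705.882ms=1b
11) 7058.824ms=10b +705.882ms=1b
12) 7764.706ms=11b +705.882ms=1b
13) 8470.588ms=12b +1058.824ms=3/2b
14) 9529.412ms=27/2b +1058.824ms=3/2b
15) 10588.235ms=15b +705.882ms=1b
16) 11294.118ms=16b +705.882ms=1b
17) 12000.0ms=17b +1235.294ms=7/4b
18) 13235.294ms=75/4b +529.412ms=3/4b
19) 13764.706ms=39/2b +1058.824ms=3/2b
20) 14823.529ms=21b +2117.647ms=3b
Σ=24b of 24 (85bpm 6/8) — PASS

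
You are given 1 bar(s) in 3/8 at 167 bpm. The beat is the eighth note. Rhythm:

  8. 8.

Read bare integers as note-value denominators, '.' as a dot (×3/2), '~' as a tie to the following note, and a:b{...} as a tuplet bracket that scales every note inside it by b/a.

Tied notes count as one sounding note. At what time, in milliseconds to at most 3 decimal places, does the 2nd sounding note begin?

note 2 onset = 3/2b = 538.922ms

1. 0.0ms @ 0 + 538.922ms (3/2)
2. 538.922ms @ 3/2 + 538.922ms (3/2)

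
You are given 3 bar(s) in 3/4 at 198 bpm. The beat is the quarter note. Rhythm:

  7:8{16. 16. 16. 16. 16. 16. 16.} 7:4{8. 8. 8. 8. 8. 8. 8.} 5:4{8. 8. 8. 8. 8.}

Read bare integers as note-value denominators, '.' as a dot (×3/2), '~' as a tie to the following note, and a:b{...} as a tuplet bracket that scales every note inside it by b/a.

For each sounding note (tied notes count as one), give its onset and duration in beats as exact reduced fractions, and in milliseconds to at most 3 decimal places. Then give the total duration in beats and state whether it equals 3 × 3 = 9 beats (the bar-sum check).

1) 0.0ms=0b +129.87ms=3/7b
2) 129.87ms=3/7b +129.87ms=3/7b
3) 259.74ms=6/7b +129.87ms=3/7b
4) 389.61ms=9/7b +129.87ms=3/7b
5) 519.481ms=12/7b +129.87ms=3/7b
6) 649.351ms=15/7b +129.87ms=3/7b
7) 779.221ms=18/7b +129.87ms=3/7b
8) 909.091ms=3b +129.87ms=3/7b
9) 1038.961ms=24/7b +129.87ms=3/7b
10) 1168.831ms=27/7b +129.87ms=3/7b
11) 1298.701ms=30/7b +129.87ms=3/7b
12) 1428.571ms=33/7b +129.87ms=3/7b
13) 1558.442ms=36/7b +129.87ms=3/7b
14) 1688.312ms=39/7b +129.87ms=3/7b
15) 1818.182ms=6b +181.818ms=3/5b
16) 2000.0ms=33/5b +181.818ms=3/5b
17) 2181.818ms=36/5b +181.818ms=3/5b
18) 2363.636ms=39/5b +181.818ms=3/5b
19) 2545.455ms=42/5b +181.818ms=3/5b
Σ=9b of 9 (198bpm 3/4) — PASS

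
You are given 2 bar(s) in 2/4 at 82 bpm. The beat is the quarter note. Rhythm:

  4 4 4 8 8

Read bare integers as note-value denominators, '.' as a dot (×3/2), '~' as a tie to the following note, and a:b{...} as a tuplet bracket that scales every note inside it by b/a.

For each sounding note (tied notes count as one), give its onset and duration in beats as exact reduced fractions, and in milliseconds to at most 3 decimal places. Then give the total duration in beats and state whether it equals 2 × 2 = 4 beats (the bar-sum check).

1) 0.0ms=0b +731.707ms=1b
2) 731.707ms=1b +731.707ms=1b
3) 1463.415ms=2b +731.707ms=1b
4) 2195.122ms=3b +365.854ms=1/2b
5) 2560.976ms=7/2b +365.854ms=1/2b
Σ=4b of 4 (82bpm 2/4) — PASS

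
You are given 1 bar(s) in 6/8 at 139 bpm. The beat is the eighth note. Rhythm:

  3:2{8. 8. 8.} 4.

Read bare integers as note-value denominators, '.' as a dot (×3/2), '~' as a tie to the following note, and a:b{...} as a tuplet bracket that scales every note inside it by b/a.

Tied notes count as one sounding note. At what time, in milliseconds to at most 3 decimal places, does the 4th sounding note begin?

note 4 onset = 3b = 1294.964ms

1. 0.0ms @ 0 + 431.655ms (1)
2. 431.655ms @ 1 + 431.655ms (1)
3. 863.309ms @ 2 + 431.655ms (1)
4. 1294.964ms @ 3 + 1294.964ms (3)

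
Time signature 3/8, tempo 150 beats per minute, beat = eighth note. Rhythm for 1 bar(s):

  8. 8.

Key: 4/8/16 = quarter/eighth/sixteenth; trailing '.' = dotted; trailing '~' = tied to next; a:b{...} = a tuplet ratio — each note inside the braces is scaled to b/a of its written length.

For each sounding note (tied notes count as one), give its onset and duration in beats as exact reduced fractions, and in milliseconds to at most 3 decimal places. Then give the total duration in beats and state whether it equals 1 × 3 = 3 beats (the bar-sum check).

1) 0.0ms=0b +600.0ms=3/2b
2) 600.0ms=3/2b +600.0ms=3/2b
Σ=3b of 3 (150bpm 3/8) — PASS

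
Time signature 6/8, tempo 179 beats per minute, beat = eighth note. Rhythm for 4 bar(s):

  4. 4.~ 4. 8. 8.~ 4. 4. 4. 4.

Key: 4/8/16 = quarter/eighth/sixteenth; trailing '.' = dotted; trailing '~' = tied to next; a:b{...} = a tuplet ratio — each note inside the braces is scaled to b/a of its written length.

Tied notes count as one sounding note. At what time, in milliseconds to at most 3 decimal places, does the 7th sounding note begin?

1. 0.0ms @ 0 + 1005.587ms (3)
2. 1005.587ms @ 3 + 2011.173ms (6)
3. 3016.76ms @ 9 + 502.793ms (3/2)
4. 3519.553ms @ 21/2 + 1508.38ms (9/2)
5. 5027.933ms @ 15 + 1005.587ms (3)
6. 6033.52ms @ 18 + 1005.587ms (3)
7. 7039.106ms @ 21 + 1005.587ms (3)

note 7 onset = 21b = 7039.106ms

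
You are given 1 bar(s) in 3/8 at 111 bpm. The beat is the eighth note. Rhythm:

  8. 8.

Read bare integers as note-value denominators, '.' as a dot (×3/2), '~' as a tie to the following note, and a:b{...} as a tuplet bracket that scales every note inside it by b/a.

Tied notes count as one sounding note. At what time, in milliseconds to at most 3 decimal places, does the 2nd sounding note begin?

1. 0.0ms @ 0 + 810.811ms (3/2)
2. 810.811ms @ 3/2 + 810.811ms (3/2)

note 2 onset = 3/2b = 810.811ms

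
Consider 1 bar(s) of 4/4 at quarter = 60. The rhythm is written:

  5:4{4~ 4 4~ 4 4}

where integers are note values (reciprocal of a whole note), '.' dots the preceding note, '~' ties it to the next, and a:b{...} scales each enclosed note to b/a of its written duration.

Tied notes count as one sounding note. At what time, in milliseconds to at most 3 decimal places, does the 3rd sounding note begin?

1. 0.0ms @ 0 + 1600.0ms (8/5)
2. 1600.0ms @ 8/5 + 1600.0ms (8/5)
3. 3200.0ms @ 16/5 + 800.0ms (4/5)

note 3 onset = 16/5b = 3200.0ms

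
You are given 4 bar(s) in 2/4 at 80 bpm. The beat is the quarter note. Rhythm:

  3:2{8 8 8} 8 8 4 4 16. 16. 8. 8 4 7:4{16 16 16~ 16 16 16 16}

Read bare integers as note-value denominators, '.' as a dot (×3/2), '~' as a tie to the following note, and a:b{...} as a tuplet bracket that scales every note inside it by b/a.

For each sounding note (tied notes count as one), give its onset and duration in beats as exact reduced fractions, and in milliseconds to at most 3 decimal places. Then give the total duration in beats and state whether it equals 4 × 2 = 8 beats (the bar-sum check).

1) 0.0ms=0b +250.0ms=1/3b
2) 250.0ms=1/3b +250.0ms=1/3b
3) 500.0ms=2/3b +250.0ms=1/3b
4) 750.0ms=1b +375.0ms=1/2b
5) 1125.0ms=3/2b +375.0ms=1/2b
6) 1500.0ms=2b +750.0ms=1b
7) 2250.0ms=3b +750.0ms=1b
8) 3000.0ms=4b +281.25ms=3/8b
9) 3281.25ms=35/8b +281.25ms=3/8b
10) 3562.5ms=19/4b +562.5ms=3/4b
11) 4125.0ms=11/2b +375.0ms=1/2b
12) 4500.0ms=6b +750.0ms=1b
13) 5250.0ms=7b +107.143ms=1/7b
14) 5357.143ms=50/7b +107.143ms=1/7b
15) 5464.286ms=51/7b +214.286ms=2/7b
16) 5678.571ms=53/7b +107.143ms=1/7b
17) 5785.714ms=54/7b +107.143ms=1/7b
18) 5892.857ms=55/7b +107.143ms=1/7b
Σ=8b of 8 (80bpm 2/4) — PASS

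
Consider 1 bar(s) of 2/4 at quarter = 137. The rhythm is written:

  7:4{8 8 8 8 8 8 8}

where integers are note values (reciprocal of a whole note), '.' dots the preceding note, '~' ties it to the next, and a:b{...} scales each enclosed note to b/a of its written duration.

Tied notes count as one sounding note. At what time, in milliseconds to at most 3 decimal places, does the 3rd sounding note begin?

note 3 onset = 4/7b = 250.261ms

1. 0.0ms @ 0 + 125.13ms (2/7)
2. 125.13ms @ 2/7 + 125.13ms (2/7)
3. 250.261ms @ 4/7 + 125.13ms (2/7)
4. 375.391ms @ 6/7 + 125.13ms (2/7)
5. 500.521ms @ 8/7 + 125.13ms (2/7)
6. 625.652ms @ 10/7 + 125.13ms (2/7)
7. 750.782ms @ 12/7 + 125.13ms (2/7)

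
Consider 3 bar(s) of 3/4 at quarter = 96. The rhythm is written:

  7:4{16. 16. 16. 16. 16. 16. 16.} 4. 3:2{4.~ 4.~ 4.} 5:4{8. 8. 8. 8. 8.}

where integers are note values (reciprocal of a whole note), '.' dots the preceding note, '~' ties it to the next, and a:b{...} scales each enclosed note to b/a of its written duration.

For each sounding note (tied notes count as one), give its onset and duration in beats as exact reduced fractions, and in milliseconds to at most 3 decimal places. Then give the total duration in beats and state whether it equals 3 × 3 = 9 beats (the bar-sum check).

1) 0.0ms=0b +133.929ms=3/14b
2) 133.929ms=3/14b +133.929ms=3/14b
3) 267.857ms=3/7b +133.929ms=3/14b
4) 401.786ms=9/14b +133.929ms=3/14b
5) 535.714ms=6/7b +133.929ms=3/14b
6) 669.643ms=15/14b +133.929ms=3/14b
7) 803.571ms=9/7b +133.929ms=3/14b
8) 937.5ms=3/2b +937.5ms=3/2b
9) 1875.0ms=3b +1875.0ms=3b
10) 3750.0ms=6b +375.0ms=3/5b
11) 4125.0ms=33/5b +375.0ms=3/5b
12) 4500.0ms=36/5b +375.0ms=3/5b
13) 4875.0ms=39/5b +375.0ms=3/5b
14) 5250.0ms=42/5b +375.0ms=3/5b
Σ=9b of 9 (96bpm 3/4) — PASS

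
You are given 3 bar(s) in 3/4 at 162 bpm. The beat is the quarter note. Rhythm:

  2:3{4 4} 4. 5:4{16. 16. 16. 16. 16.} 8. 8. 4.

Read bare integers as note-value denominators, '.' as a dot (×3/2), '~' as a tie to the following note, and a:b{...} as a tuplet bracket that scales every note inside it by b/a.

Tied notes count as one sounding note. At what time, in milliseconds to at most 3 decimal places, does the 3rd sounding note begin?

note 3 onset = 3b = 1111.111ms

1. 0.0ms @ 0 + 555.556ms (3/2)
2. 555.556ms @ 3/2 + 555.556ms (3/2)
3. 1111.111ms @ 3 + 555.556ms (3/2)
4. 1666.667ms @ 9/2 + 111.111ms (3/10)
5. 1777.778ms @ 24/5 + 111.111ms (3/10)
6. 1888.889ms @ 51/10 + 111.111ms (3/10)
7. 2000.0ms @ 27/5 + 111.111ms (3/10)
8. 2111.111ms @ 57/10 + 111.111ms (3/10)
9. 2222.222ms @ 6 + 277.778ms (3/4)
10. 2500.0ms @ 27/4 + 277.778ms (3/4)
11. 2777.778ms @ 15/2 + 555.556ms (3/2)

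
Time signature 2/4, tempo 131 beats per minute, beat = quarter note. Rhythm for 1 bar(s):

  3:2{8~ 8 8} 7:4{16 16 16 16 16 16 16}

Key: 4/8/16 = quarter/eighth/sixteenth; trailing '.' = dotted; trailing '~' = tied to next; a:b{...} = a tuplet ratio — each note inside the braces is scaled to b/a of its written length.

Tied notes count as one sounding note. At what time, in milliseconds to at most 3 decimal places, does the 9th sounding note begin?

note 9 onset = 13/7b = 850.6ms

1. 0.0ms @ 0 + 305.344ms (2/3)
2. 305.344ms @ 2/3 + 152.672ms (1/3)
3. 458.015ms @ 1 + 65.431ms (1/7)
4. 523.446ms @ 8/7 + 65.431ms (1/7)
5. 588.877ms @ 9/7 + 65.431ms (1/7)
6. 654.308ms @ 10/7 + 65.431ms (1/7)
7. 719.738ms @ 11/7 + 65.431ms (1/7)
8. 785.169ms @ 12/7 + 65.431ms (1/7)
9. 850.6ms @ 13/7 + 65.431ms (1/7)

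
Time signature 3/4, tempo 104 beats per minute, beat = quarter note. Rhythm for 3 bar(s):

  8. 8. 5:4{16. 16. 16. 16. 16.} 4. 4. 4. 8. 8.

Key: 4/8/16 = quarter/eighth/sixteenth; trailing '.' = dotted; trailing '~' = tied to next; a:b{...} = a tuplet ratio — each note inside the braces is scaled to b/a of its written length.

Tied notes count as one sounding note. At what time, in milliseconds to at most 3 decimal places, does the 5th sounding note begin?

1. 0.0ms @ 0 + 432.692ms (3/4)
2. 432.692ms @ 3/4 + 432.692ms (3/4)
3. 865.385ms @ 3/2 + 173.077ms (3/10)
4. 1038.462ms @ 9/5 + 173.077ms (3/10)
5. 1211.538ms @ 21/10 + 173.077ms (3/10)
6. 1384.615ms @ 12/5 + 173.077ms (3/10)
7. 1557.692ms @ 27/10 + 173.077ms (3/10)
8. 1730.769ms @ 3 + 865.385ms (3/2)
9. 2596.154ms @ 9/2 + 865.385ms (3/2)
10. 3461.538ms @ 6 + 865.385ms (3/2)
11. 4326.923ms @ 15/2 + 432.692ms (3/4)
12. 4759.615ms @ 33/4 + 432.692ms (3/4)

note 5 onset = 21/10b = 1211.538ms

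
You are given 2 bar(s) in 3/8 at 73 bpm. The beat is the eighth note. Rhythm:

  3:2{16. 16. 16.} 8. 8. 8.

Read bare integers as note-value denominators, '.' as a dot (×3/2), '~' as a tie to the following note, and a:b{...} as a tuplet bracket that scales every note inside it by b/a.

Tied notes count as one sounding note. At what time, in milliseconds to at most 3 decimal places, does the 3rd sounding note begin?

note 3 onset = 1b = 821.918ms

1. 0.0ms @ 0 + 410.959ms (1/2)
2. 410.959ms @ 1/2 + 410.959ms (1/2)
3. 821.918ms @ 1 + 410.959ms (1/2)
4. 1232.877ms @ 3/2 + 1232.877ms (3/2)
5. 2465.753ms @ 3 + 1232.877ms (3/2)
6. 3698.63ms @ 9/2 + 1232.877ms (3/2)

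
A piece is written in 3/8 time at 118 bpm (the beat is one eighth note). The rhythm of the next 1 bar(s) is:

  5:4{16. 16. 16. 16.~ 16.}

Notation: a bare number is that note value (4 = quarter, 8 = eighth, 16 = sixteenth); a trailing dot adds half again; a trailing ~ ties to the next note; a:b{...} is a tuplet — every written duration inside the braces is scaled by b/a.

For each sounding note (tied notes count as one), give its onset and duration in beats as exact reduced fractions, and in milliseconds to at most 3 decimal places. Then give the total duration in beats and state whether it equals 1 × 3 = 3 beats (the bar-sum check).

1) 0.0ms=0b +305.085ms=3/5b
2) 305.085ms=3/5b +305.085ms=3/5b
3) 610.169ms=6/5b +305.085ms=3/5b
4) 915.254ms=9/5b +610.169ms=6/5b
Σ=3b of 3 (118bpm 3/8) — PASS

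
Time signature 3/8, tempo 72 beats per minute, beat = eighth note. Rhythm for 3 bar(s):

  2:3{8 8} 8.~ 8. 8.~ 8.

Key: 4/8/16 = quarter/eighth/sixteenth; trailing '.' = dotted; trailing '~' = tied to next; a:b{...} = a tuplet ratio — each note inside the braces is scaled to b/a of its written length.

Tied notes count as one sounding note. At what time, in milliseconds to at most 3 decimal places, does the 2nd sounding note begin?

note 2 onset = 3/2b = 1250.0ms

1. 0.0ms @ 0 + 1250.0ms (3/2)
2. 1250.0ms @ 3/2 + 1250.0ms (3/2)
3. 2500.0ms @ 3 + 2500.0ms (3)
4. 5000.0ms @ 6 + 2500.0ms (3)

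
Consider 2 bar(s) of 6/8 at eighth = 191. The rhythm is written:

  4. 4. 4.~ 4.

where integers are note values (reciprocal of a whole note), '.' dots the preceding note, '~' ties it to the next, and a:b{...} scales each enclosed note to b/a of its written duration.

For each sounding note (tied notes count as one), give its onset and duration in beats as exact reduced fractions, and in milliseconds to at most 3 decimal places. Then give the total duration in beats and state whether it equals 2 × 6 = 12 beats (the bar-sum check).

1) 0.0ms=0b +942.408ms=3b
2) 942.408ms=3b +942.408ms=3b
3) 1884.817ms=6b +1884.817ms=6b
Σ=12b of 12 (191bpm 6/8) — PASS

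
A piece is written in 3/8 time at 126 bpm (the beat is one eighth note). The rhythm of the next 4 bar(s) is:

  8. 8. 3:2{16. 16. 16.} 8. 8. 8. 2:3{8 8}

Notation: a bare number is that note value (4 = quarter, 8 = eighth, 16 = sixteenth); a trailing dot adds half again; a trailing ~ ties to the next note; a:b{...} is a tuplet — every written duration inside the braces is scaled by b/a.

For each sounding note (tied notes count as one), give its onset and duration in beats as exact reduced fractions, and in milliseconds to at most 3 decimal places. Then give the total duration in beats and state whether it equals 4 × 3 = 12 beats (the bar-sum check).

1) 0.0ms=0b +714.286ms=3/2b
2) 714.286ms=3/2b +714.286ms=3/2b
3) 1428.571ms=3b +238.095ms=1/2b
4) 1666.667ms=7/2b +238.095ms=1/2b
5) 1904.762ms=4b +238.095ms=1/2b
6) 2142.857ms=9/2b +714.286ms=3/2b
7) 2857.143ms=6b +714.286ms=3/2b
8) 3571.429ms=15/2b +714.286ms=3/2b
9) 4285.714ms=9b +714.286ms=3/2b
10) 5000.0ms=21/2b +714.286ms=3/2b
Σ=12b of 12 (126bpm 3/8) — PASS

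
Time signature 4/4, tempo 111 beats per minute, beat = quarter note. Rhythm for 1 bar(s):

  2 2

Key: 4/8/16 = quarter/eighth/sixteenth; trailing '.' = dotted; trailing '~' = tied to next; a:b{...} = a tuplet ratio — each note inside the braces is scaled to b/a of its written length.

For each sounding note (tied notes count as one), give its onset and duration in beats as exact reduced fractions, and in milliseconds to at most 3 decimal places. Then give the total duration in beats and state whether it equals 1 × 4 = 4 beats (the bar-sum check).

1) 0.0ms=0b +1081.081ms=2b
2) 1081.081ms=2b +1081.081ms=2b
Σ=4b of 4 (111bpm 4/4) — PASS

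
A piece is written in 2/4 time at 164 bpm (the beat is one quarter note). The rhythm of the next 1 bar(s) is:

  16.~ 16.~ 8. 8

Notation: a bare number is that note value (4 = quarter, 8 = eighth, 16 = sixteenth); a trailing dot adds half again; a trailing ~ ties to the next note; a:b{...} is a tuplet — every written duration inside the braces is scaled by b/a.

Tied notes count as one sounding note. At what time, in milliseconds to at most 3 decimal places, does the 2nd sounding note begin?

1. 0.0ms @ 0 + 548.78ms (3/2)
2. 548.78ms @ 3/2 + 182.927ms (1/2)

note 2 onset = 3/2b = 548.78ms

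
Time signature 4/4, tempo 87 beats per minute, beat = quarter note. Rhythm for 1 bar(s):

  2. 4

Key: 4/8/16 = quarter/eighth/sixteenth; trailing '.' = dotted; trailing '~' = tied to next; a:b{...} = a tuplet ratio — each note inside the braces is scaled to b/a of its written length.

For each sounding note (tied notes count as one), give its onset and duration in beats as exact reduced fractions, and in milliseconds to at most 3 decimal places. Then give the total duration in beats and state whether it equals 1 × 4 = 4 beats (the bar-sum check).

1) 0.0ms=0b +2068.966ms=3b
2) 2068.966ms=3b +689.655ms=1b
Σ=4b of 4 (87bpm 4/4) — PASS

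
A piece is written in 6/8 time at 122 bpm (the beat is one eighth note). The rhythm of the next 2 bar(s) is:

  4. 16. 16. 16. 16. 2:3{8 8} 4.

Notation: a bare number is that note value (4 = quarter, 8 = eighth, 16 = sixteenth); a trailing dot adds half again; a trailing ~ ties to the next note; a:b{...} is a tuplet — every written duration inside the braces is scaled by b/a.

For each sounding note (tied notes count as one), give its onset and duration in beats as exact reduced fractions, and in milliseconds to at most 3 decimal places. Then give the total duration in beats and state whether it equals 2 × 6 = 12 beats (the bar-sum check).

1) 0.0ms=0b +1475.41ms=3b
2) 1475.41ms=3b +368.852ms=3/4b
3) 1844.262ms=15/4b +368.852ms=3/4b
4) 2213.115ms=9/2b +368.852ms=3/4b
5) 2581.967ms=21/4b +368.852ms=3/4b
6) 2950.82ms=6b +737.705ms=3/2b
7) 3688.525ms=15/2b +737.705ms=3/2b
8) 4426.23ms=9b +1475.41ms=3b
Σ=12b of 12 (122bpm 6/8) — PASS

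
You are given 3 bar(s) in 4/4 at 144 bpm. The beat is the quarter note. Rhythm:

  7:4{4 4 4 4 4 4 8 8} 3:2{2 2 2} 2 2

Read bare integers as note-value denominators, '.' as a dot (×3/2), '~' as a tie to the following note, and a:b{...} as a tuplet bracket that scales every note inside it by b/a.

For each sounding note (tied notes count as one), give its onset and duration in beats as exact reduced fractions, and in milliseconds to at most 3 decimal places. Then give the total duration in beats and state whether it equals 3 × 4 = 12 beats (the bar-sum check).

1) 0.0ms=0b +238.095ms=4/7b
2) 238.095ms=4/7b +238.095ms=4/7b
3) 476.19ms=8/7b +238.095ms=4/7b
4) 714.286ms=12/7b +238.095ms=4/7b
5) 952.381ms=16/7b +238.095ms=4/7b
6) 1190.476ms=20/7b +238.095ms=4/7b
7) 1428.571ms=24/7b +119.048ms=2/7b
8) 1547.619ms=26/7b +119.048ms=2/7b
9) 1666.667ms=4b +555.556ms=4/3b
10) 2222.222ms=16/3b +555.556ms=4/3b
11) 2777.778ms=20/3b +555.556ms=4/3b
12) 3333.333ms=8b +833.333ms=2b
13) 4166.667ms=10b +833.333ms=2b
Σ=12b of 12 (144bpm 4/4) — PASS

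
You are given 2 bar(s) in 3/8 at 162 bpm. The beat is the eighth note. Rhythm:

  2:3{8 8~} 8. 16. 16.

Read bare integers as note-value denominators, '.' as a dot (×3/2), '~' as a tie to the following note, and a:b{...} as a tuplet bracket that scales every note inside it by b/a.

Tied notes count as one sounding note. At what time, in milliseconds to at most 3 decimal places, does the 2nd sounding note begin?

1. 0.0ms @ 0 + 555.556ms (3/2)
2. 555.556ms @ 3/2 + 1111.111ms (3)
3. 1666.667ms @ 9/2 + 277.778ms (3/4)
4. 1944.444ms @ 21/4 + 277.778ms (3/4)

note 2 onset = 3/2b = 555.556ms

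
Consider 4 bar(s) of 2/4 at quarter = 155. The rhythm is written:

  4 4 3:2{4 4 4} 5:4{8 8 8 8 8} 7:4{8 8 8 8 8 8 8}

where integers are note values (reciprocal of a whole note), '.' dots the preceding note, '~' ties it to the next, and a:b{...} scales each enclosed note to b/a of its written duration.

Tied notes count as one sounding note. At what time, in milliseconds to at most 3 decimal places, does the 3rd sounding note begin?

note 3 onset = 2b = 774.194ms

1. 0.0ms @ 0 + 387.097ms (1)
2. 387.097ms @ 1 + 387.097ms (1)
3. 774.194ms @ 2 + 258.065ms (2/3)
4. 1032.258ms @ 8/3 + 258.065ms (2/3)
5. 1290.323ms @ 10/3 + 258.065ms (2/3)
6. 1548.387ms @ 4 + 154.839ms (2/5)
7. 1703.226ms @ 22/5 + 154.839ms (2/5)
8. 1858.065ms @ 24/5 + 154.839ms (2/5)
9. 2012.903ms @ 26/5 + 154.839ms (2/5)
10. 2167.742ms @ 28/5 + 154.839ms (2/5)
11. 2322.581ms @ 6 + 110.599ms (2/7)
12. 2433.18ms @ 44/7 + 110.599ms (2/7)
13. 2543.779ms @ 46/7 + 110.599ms (2/7)
14. 2654.378ms @ 48/7 + 110.599ms (2/7)
15. 2764.977ms @ 50/7 + 110.599ms (2/7)
16. 2875.576ms @ 52/7 + 110.599ms (2/7)
17. 2986.175ms @ 54/7 + 110.599ms (2/7)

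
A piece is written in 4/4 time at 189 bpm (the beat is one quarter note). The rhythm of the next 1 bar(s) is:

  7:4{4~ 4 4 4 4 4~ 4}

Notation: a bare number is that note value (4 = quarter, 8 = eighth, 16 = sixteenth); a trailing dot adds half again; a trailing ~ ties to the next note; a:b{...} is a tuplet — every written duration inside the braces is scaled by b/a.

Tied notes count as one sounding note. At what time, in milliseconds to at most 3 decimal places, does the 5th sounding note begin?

1. 0.0ms @ 0 + 362.812ms (8/7)
2. 362.812ms @ 8/7 + 181.406ms (4/7)
3. 544.218ms @ 12/7 + 181.406ms (4/7)
4. 725.624ms @ 16/7 + 181.406ms (4/7)
5. 907.029ms @ 20/7 + 362.812ms (8/7)

note 5 onset = 20/7b = 907.029ms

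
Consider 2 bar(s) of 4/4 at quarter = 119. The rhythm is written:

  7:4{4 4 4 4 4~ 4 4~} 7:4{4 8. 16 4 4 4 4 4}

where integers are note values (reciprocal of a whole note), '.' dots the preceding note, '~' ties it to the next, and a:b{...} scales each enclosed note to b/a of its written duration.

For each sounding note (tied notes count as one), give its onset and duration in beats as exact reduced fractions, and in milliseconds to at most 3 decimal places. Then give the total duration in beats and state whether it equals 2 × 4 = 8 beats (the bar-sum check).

1) 0.0ms=0b +288.115ms=4/7b
2) 288.115ms=4/7b +288.115ms=4/7b
3) 576.23ms=8/7b +288.115ms=4/7b
4) 864.346ms=12/7b +288.115ms=4/7b
5) 1152.461ms=16/7b +576.23ms=8/7b
6) 1728.691ms=24/7b +576.23ms=8/7b
7) 2304.922ms=32/7b +216.086ms=3/7b
8) 2521.008ms=5b +72.029ms=1/7b
9) 2593.037ms=36/7b +288.115ms=4/7b
10) 2881.152ms=40/7b +288.115ms=4/7b
11) 3169.268ms=44/7b +288.115ms=4/7b
12) 3457.383ms=48/7b +288.115ms=4/7b
13) 3745.498ms=52/7b +288.115ms=4/7b
Σ=8b of 8 (119bpm 4/4) — PASS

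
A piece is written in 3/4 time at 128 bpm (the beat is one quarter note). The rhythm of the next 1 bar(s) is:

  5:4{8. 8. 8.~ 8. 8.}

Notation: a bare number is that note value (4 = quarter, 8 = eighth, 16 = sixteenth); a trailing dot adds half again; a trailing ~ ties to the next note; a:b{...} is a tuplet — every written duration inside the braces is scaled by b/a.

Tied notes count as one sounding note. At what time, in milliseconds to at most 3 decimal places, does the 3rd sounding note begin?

note 3 onset = 6/5b = 562.5ms

1. 0.0ms @ 0 + 281.25ms (3/5)
2. 281.25ms @ 3/5 + 281.25ms (3/5)
3. 562.5ms @ 6/5 + 562.5ms (6/5)
4. 1125.0ms @ 12/5 + 281.25ms (3/5)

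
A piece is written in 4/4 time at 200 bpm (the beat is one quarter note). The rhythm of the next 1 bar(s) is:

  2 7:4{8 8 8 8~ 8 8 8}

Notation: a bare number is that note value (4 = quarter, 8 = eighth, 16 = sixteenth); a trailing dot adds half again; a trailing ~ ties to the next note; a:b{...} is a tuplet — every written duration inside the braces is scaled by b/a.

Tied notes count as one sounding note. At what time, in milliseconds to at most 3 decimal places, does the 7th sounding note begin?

note 7 onset = 26/7b = 1114.286ms

1. 0.0ms @ 0 + 600.0ms (2)
2. 600.0ms @ 2 + 85.714ms (2/7)
3. 685.714ms @ 16/7 + 85.714ms (2/7)
4. 771.429ms @ 18/7 + 85.714ms (2/7)
5. 857.143ms @ 20/7 + 171.429ms (4/7)
6. 1028.571ms @ 24/7 + 85.714ms (2/7)
7. 1114.286ms @ 26/7 + 85.714ms (2/7)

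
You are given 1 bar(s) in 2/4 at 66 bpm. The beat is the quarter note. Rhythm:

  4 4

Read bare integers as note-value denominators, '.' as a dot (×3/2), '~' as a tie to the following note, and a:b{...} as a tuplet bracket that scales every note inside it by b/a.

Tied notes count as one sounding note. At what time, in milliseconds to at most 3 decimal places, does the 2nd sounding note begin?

note 2 onset = 1b = 909.091ms

1. 0.0ms @ 0 + 909.091ms (1)
2. 909.091ms @ 1 + 909.091ms (1)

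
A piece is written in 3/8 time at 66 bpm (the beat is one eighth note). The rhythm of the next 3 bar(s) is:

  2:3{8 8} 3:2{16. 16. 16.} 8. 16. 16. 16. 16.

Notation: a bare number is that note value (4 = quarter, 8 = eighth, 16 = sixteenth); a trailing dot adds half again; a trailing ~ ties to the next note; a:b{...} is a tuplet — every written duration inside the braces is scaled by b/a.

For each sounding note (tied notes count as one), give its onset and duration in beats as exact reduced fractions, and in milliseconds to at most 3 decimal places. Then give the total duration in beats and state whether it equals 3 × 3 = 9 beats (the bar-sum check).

1) 0.0ms=0b +1363.636ms=3/2b
2) 1363.636ms=3/2b +1363.636ms=3/2b
3) 2727.273ms=3b +454.545ms=1/2b
4) 3181.818ms=7/2b +454.545ms=1/2b
5) 3636.364ms=4b +454.545ms=1/2b
6) 4090.909ms=9/2b +1363.636ms=3/2b
7) 5454.545ms=6b +681.818ms=3/4b
8) 6136.364ms=27/4b +681.818ms=3/4b
9) 6818.182ms=15/2b +681.818ms=3/4b
10) 7500.0ms=33/4b +681.818ms=3/4b
Σ=9b of 9 (66bpm 3/8) — PASS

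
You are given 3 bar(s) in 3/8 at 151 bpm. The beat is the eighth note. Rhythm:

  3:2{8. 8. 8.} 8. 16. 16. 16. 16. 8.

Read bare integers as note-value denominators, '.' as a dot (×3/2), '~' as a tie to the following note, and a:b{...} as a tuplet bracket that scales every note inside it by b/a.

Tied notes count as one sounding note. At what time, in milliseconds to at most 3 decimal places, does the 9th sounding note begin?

1. 0.0ms @ 0 + 397.351ms (1)
2. 397.351ms @ 1 + 397.351ms (1)
3. 794.702ms @ 2 + 397.351ms (1)
4. 1192.053ms @ 3 + 596.026ms (3/2)
5. 1788.079ms @ 9/2 + 298.013ms (3/4)
6. 2086.093ms @ 21/4 + 298.013ms (3/4)
7. 2384.106ms @ 6 + 298.013ms (3/4)
8. 2682.119ms @ 27/4 + 298.013ms (3/4)
9. 2980.132ms @ 15/2 + 596.026ms (3/2)

note 9 onset = 15/2b = 2980.132ms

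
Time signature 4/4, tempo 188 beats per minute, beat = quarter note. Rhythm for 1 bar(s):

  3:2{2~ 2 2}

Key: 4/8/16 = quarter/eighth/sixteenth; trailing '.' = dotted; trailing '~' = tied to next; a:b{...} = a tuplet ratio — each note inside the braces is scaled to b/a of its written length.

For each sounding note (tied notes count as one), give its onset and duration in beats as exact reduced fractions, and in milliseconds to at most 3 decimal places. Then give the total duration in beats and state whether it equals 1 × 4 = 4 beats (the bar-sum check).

1) 0.0ms=0b +851.064ms=8/3b
2) 851.064ms=8/3b +425.532ms=4/3b
Σ=4b of 4 (188bpm 4/4) — PASS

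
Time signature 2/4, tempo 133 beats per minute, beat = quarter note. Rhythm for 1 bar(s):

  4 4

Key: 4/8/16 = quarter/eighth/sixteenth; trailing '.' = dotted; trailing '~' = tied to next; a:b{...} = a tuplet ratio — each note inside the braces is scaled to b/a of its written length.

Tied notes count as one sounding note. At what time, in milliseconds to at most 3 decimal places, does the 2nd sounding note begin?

1. 0.0ms @ 0 + 451.128ms (1)
2. 451.128ms @ 1 + 451.128ms (1)

note 2 onset = 1b = 451.128ms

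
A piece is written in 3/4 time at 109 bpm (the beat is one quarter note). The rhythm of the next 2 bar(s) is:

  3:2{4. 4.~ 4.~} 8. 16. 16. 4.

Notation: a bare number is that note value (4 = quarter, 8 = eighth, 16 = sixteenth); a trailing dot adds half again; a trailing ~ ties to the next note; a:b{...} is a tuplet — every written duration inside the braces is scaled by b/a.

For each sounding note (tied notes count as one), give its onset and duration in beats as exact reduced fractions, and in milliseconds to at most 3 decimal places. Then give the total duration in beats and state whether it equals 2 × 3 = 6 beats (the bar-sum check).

1) 0.0ms=0b +550.459ms=1b
2) 550.459ms=1b +1513.761ms=11/4b
3) 2064.22ms=15/4b +206.422ms=3/8b
4) 2270.642ms=33/8b +206.422ms=3/8b
5) 2477.064ms=9/2b +825.688ms=3/2b
Σ=6b of 6 (109bpm 3/4) — PASS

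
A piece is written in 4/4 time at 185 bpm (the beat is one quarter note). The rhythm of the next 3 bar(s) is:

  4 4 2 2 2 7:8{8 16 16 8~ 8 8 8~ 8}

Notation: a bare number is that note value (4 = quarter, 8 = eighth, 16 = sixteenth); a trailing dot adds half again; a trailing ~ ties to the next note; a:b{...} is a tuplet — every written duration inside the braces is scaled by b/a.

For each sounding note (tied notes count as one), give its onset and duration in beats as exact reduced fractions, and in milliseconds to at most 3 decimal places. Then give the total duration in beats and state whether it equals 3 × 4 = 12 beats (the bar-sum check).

1) 0.0ms=0b +324.324ms=1b
2) 324.324ms=1b +324.324ms=1b
3) 648.649ms=2b +648.649ms=2b
4) 1297.297ms=4b +648.649ms=2b
5) 1945.946ms=6b +648.649ms=2b
6) 2594.595ms=8b +185.328ms=4/7b
7) 2779.923ms=60/7b +92.664ms=2/7b
8) 2872.587ms=62/7b +92.664ms=2/7b
9) 2965.251ms=64/7b +370.656ms=8/7b
10) 3335.907ms=72/7b +185.328ms=4/7b
11) 3521.236ms=76/7b +370.656ms=8/7b
Σ=12b of 12 (185bpm 4/4) — PASS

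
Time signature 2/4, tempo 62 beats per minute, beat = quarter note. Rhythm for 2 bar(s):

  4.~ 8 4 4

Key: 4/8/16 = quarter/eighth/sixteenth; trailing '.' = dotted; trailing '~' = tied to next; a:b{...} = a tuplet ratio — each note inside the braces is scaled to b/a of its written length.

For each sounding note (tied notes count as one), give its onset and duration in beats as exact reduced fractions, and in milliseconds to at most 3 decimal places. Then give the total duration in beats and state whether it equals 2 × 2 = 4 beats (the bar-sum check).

1) 0.0ms=0b +1935.484ms=2b
2) 1935.484ms=2b +967.742ms=1b
3) 2903.226ms=3b +967.742ms=1b
Σ=4b of 4 (62bpm 2/4) — PASS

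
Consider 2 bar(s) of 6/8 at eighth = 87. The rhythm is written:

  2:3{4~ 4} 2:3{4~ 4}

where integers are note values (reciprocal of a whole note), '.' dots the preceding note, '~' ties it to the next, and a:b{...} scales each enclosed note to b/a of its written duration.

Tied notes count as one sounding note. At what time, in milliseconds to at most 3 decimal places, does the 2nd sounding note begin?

1. 0.0ms @ 0 + 4137.931ms (6)
2. 4137.931ms @ 6 + 4137.931ms (6)

note 2 onset = 6b = 4137.931ms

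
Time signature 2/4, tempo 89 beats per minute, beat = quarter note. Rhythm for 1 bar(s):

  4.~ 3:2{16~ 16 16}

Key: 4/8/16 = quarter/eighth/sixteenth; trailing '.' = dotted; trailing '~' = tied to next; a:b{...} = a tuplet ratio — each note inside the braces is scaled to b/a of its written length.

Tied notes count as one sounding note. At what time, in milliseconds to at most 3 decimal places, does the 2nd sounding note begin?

note 2 onset = 11/6b = 1235.955ms

1. 0.0ms @ 0 + 1235.955ms (11/6)
2. 1235.955ms @ 11/6 + 112.36ms (1/6)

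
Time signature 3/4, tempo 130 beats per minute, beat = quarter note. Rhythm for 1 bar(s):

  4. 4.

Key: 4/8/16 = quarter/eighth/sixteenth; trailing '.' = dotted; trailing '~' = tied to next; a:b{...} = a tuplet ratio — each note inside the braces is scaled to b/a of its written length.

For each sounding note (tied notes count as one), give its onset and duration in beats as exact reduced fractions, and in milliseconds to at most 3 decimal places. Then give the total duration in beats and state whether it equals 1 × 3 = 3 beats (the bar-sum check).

1) 0.0ms=0b +692.308ms=3/2b
2) 692.308ms=3/2b +692.308ms=3/2b
Σ=3b of 3 (130bpm 3/4) — PASS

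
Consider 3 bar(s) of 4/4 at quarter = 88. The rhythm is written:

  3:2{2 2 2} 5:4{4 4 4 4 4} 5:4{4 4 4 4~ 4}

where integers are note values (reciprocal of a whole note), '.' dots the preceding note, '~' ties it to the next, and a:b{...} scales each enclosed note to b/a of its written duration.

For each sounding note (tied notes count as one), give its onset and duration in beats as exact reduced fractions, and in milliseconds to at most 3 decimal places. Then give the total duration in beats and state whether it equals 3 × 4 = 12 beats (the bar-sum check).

1) 0.0ms=0b +909.091ms=4/3b
2) 909.091ms=4/3b +909.091ms=4/3b
3) 1818.182ms=8/3b +909.091ms=4/3b
4) 2727.273ms=4b +545.455ms=4/5b
5) 3272.727ms=24/5b +545.455ms=4/5b
6) 3818.182ms=28/5b +545.455ms=4/5b
7) 4363.636ms=32/5b +545.455ms=4/5b
8) 4909.091ms=36/5b +545.455ms=4/5b
9) 5454.545ms=8b +545.455ms=4/5b
10) 6000.0ms=44/5b +545.455ms=4/5b
11) 6545.455ms=48/5b +545.455ms=4/5b
12) 7090.909ms=52/5b +1090.909ms=8/5b
Σ=12b of 12 (88bpm 4/4) — PASS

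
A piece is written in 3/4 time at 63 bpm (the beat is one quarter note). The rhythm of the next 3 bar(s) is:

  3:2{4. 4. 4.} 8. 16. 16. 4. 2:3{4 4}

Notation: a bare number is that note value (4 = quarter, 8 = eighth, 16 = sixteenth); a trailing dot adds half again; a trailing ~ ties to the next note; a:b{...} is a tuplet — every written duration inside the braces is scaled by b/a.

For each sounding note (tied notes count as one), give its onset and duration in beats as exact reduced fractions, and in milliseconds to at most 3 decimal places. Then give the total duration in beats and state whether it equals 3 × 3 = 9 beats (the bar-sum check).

1) 0.0ms=0b +952.381ms=1b
2) 952.381ms=1b +952.381ms=1b
3) 1904.762ms=2b +952.381ms=1b
4) 2857.143ms=3b +714.286ms=3/4b
5) 3571.429ms=15/4b +357.143ms=3/8b
6) 3928.571ms=33/8b +357.143ms=3/8b
7) 4285.714ms=9/2b +1428.571ms=3/2b
8) 5714.286ms=6b +1428.571ms=3/2b
9) 7142.857ms=15/2b +1428.571ms=3/2b
Σ=9b of 9 (63bpm 3/4) — PASS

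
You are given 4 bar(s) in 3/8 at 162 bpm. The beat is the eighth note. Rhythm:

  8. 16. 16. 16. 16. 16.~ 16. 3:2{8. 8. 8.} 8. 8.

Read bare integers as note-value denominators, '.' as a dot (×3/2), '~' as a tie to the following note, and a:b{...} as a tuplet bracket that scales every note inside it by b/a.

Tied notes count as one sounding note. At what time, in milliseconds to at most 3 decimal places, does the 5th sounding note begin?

note 5 onset = 15/4b = 1388.889ms

1. 0.0ms @ 0 + 555.556ms (3/2)
2. 555.556ms @ 3/2 + 277.778ms (3/4)
3. 833.333ms @ 9/4 + 277.778ms (3/4)
4. 1111.111ms @ 3 + 277.778ms (3/4)
5. 1388.889ms @ 15/4 + 277.778ms (3/4)
6. 1666.667ms @ 9/2 + 555.556ms (3/2)
7. 2222.222ms @ 6 + 370.37ms (1)
8. 2592.593ms @ 7 + 370.37ms (1)
9. 2962.963ms @ 8 + 370.37ms (1)
10. 3333.333ms @ 9 + 555.556ms (3/2)
11. 3888.889ms @ 21/2 + 555.556ms (3/2)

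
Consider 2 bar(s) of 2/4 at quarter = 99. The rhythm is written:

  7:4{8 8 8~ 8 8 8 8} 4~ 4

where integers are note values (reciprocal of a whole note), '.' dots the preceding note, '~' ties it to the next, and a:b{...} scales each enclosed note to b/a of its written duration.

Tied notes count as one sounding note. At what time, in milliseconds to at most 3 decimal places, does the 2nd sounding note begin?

note 2 onset = 2/7b = 173.16ms

1. 0.0ms @ 0 + 173.16ms (2/7)
2. 173.16ms @ 2/7 + 173.16ms (2/7)
3. 346.32ms @ 4/7 + 346.32ms (4/7)
4. 692.641ms @ 8/7 + 173.16ms (2/7)
5. 865.801ms @ 10/7 + 173.16ms (2/7)
6. 1038.961ms @ 12/7 + 173.16ms (2/7)
7. 1212.121ms @ 2 + 1212.121ms (2)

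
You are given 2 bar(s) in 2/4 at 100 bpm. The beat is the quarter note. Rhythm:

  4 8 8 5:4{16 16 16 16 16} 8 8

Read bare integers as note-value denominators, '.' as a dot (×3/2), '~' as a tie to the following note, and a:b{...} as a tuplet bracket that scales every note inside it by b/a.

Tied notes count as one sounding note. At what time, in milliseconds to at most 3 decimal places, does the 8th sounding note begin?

note 8 onset = 14/5b = 1680.0ms

1. 0.0ms @ 0 + 600.0ms (1)
2. 600.0ms @ 1 + 300.0ms (1/2)
3. 900.0ms @ 3/2 + 300.0ms (1/2)
4. 1200.0ms @ 2 + 120.0ms (1/5)
5. 1320.0ms @ 11/5 + 120.0ms (1/5)
6. 1440.0ms @ 12/5 + 120.0ms (1/5)
7. 1560.0ms @ 13/5 + 120.0ms (1/5)
8. 1680.0ms @ 14/5 + 120.0ms (1/5)
9. 1800.0ms @ 3 + 300.0ms (1/2)
10. 2100.0ms @ 7/2 + 300.0ms (1/2)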